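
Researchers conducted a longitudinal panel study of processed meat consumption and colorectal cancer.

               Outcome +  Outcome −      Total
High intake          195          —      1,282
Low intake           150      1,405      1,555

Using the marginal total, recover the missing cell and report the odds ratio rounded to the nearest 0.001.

The missing cell is in the exposed row: 1282 − 195 = 1087.
So a = 195, b = 1087, c = 150, d = 1405.
OR = (a·d)/(b·c) = (195 × 1405) / (1087 × 150) = 273975 / 163050 = 1.68031

1.680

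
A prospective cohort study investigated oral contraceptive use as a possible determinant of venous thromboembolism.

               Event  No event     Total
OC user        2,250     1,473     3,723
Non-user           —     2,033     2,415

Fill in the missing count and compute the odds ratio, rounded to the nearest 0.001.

The missing cell is in the unexposed row: 2415 − 2033 = 382.
So a = 2250, b = 1473, c = 382, d = 2033.
OR = (a·d)/(b·c) = (2250 × 2033) / (1473 × 382) = 4574250 / 562686 = 8.12931

8.129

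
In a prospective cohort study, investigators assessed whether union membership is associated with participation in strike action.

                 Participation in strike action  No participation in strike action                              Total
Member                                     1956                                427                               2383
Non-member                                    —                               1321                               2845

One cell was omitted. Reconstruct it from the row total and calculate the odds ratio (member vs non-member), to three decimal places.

The missing cell is in the unexposed row: 2845 − 1321 = 1524.
So a = 1956, b = 427, c = 1524, d = 1321.
OR = (a·d)/(b·c) = (1956 × 1321) / (427 × 1524) = 2583876 / 650748 = 3.97062

3.971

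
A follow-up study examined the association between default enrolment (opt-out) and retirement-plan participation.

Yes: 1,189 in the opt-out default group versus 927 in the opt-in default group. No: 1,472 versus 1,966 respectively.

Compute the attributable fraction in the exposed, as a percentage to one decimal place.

28.3

From the description: a = 1189, b = 1472, c = 927, d = 1966.
Risk in exposed = 1189/2661 = 0.44682; risk in unexposed = 927/2893 = 0.32043.
RR = 0.44682/0.32043 = 1.39446
AR% = (RR − 1)/RR × 100 = (1.39446 − 1)/1.39446 × 100 = 28.2876%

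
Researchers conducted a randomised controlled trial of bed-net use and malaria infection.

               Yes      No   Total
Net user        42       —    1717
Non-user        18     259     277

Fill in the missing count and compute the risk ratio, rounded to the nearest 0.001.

The missing cell is in the exposed row: 1717 − 42 = 1675.
So a = 42, b = 1675, c = 18, d = 259.
RR = [a/(a+b)] / [c/(c+d)] = (42/1717) / (18/277) = 0.02446/0.06498 = 0.37643

0.376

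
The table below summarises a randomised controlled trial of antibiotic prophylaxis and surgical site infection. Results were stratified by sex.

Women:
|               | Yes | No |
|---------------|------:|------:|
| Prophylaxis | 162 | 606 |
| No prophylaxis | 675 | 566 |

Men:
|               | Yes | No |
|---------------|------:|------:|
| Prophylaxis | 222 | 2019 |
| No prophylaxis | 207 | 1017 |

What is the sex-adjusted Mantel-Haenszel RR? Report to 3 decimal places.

0.455

RR_MH = Σ(aᵢ·n₀ᵢ/nᵢ) / Σ(cᵢ·n₁ᵢ/nᵢ), with n₁ᵢ = aᵢ+bᵢ (exposed), n₀ᵢ = cᵢ+dᵢ (unexposed), nᵢ = n₁ᵢ+n₀ᵢ.
Stratum 1 (Women): n₁ = 768, n₀ = 1241, n = 2009; a·n₀/n = 162·1241/2009 = 100.0707; c·n₁/n = 675·768/2009 = 258.0388
Stratum 2 (Men): n₁ = 2241, n₀ = 1224, n = 3465; a·n₀/n = 222·1224/3465 = 78.4208; c·n₁/n = 207·2241/3465 = 133.8779
RR_MH = (100.0707 + 78.4208) / (258.0388 + 133.8779) = 178.4915 / 391.9167 = 0.45543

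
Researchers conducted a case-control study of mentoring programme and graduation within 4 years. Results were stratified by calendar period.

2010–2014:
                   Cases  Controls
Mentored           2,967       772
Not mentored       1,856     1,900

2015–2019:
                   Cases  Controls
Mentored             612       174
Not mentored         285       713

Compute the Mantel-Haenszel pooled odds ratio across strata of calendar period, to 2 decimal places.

OR_MH = Σ(aᵢdᵢ/nᵢ) / Σ(bᵢcᵢ/nᵢ), where nᵢ is the stratum total.
Stratum 1 (2010–2014): n = 7495; a·d/n = 2967·1900/7495 = 752.1414; b·c/n = 772·1856/7495 = 191.1717
Stratum 2 (2015–2019): n = 1784; a·d/n = 612·713/1784 = 244.5942; b·c/n = 174·285/1784 = 27.7971
OR_MH = (752.1414 + 244.5942) / (191.1717 + 27.7971) = 996.7356 / 218.9688 = 4.55195

4.55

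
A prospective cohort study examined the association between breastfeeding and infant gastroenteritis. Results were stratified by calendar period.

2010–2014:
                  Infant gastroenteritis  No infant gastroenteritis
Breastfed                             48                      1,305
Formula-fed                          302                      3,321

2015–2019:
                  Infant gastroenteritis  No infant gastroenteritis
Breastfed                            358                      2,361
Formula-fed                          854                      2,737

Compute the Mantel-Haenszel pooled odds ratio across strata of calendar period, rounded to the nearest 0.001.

OR_MH = Σ(aᵢdᵢ/nᵢ) / Σ(bᵢcᵢ/nᵢ), where nᵢ is the stratum total.
Stratum 1 (2010–2014): n = 4976; a·d/n = 48·3321/4976 = 32.0354; b·c/n = 1305·302/4976 = 79.2022
Stratum 2 (2015–2019): n = 6310; a·d/n = 358·2737/6310 = 155.2846; b·c/n = 2361·854/6310 = 319.5395
OR_MH = (32.0354 + 155.2846) / (79.2022 + 319.5395) = 187.3200 / 398.7416 = 0.46978

0.470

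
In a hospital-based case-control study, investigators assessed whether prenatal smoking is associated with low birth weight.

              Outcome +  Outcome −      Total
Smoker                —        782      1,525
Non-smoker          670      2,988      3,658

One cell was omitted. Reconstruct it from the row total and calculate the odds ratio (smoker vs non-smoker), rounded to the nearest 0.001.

The missing cell is in the exposed row: 1525 − 782 = 743.
So a = 743, b = 782, c = 670, d = 2988.
OR = (a·d)/(b·c) = (743 × 2988) / (782 × 670) = 2220084 / 523940 = 4.23729

4.237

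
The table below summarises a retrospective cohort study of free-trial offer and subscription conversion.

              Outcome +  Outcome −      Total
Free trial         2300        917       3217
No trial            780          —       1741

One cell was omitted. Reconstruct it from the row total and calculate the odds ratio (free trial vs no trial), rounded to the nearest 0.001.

3.090

The missing cell is in the unexposed row: 1741 − 780 = 961.
So a = 2300, b = 917, c = 780, d = 961.
OR = (a·d)/(b·c) = (2300 × 961) / (917 × 780) = 2210300 / 715260 = 3.09020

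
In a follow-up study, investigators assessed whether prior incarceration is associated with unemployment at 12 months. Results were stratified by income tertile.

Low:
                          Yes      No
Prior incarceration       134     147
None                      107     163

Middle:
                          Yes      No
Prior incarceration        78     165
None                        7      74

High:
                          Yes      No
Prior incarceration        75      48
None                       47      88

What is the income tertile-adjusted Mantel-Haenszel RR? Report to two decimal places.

RR_MH = Σ(aᵢ·n₀ᵢ/nᵢ) / Σ(cᵢ·n₁ᵢ/nᵢ), with n₁ᵢ = aᵢ+bᵢ (exposed), n₀ᵢ = cᵢ+dᵢ (unexposed), nᵢ = n₁ᵢ+n₀ᵢ.
Stratum 1 (Low): n₁ = 281, n₀ = 270, n = 551; a·n₀/n = 134·270/551 = 65.6624; c·n₁/n = 107·281/551 = 54.5681
Stratum 2 (Middle): n₁ = 243, n₀ = 81, n = 324; a·n₀/n = 78·81/324 = 19.5000; c·n₁/n = 7·243/324 = 5.2500
Stratum 3 (High): n₁ = 123, n₀ = 135, n = 258; a·n₀/n = 75·135/258 = 39.2442; c·n₁/n = 47·123/258 = 22.4070
RR_MH = (65.6624 + 19.5000 + 39.2442) / (54.5681 + 5.2500 + 22.4070) = 124.4066 / 82.2250 = 1.51300

1.51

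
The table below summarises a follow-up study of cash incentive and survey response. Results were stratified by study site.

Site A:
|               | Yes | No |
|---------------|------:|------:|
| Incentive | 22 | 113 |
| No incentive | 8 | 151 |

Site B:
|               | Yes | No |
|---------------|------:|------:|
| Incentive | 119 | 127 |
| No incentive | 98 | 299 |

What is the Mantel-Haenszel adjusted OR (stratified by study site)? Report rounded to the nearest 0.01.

2.97

OR_MH = Σ(aᵢdᵢ/nᵢ) / Σ(bᵢcᵢ/nᵢ), where nᵢ is the stratum total.
Stratum 1 (Site A): n = 294; a·d/n = 22·151/294 = 11.2993; b·c/n = 113·8/294 = 3.0748
Stratum 2 (Site B): n = 643; a·d/n = 119·299/643 = 55.3359; b·c/n = 127·98/643 = 19.3561
OR_MH = (11.2993 + 55.3359) / (3.0748 + 19.3561) = 66.6352 / 22.4310 = 2.97068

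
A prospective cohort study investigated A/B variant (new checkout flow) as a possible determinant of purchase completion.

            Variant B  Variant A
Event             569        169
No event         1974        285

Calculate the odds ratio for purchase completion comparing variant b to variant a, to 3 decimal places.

Reading the table with exposure as columns: a = 569 (Variant B, case), b = 1974 (Variant B, non-case), c = 169 (Variant A, case), d = 285.
OR = (a·d)/(b·c) = (569 × 285) / (1974 × 169) = 162165 / 333606 = 0.48610
Exposure is associated with lower odds of purchase completion (OR = 0.49 < 1).

0.486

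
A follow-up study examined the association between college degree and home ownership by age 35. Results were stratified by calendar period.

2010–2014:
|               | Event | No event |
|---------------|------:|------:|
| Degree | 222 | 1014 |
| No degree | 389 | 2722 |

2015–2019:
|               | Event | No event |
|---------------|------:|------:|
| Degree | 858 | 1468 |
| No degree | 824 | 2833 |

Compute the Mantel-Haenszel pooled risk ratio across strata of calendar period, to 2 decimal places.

RR_MH = Σ(aᵢ·n₀ᵢ/nᵢ) / Σ(cᵢ·n₁ᵢ/nᵢ), with n₁ᵢ = aᵢ+bᵢ (exposed), n₀ᵢ = cᵢ+dᵢ (unexposed), nᵢ = n₁ᵢ+n₀ᵢ.
Stratum 1 (2010–2014): n₁ = 1236, n₀ = 3111, n = 4347; a·n₀/n = 222·3111/4347 = 158.8778; c·n₁/n = 389·1236/4347 = 110.6059
Stratum 2 (2015–2019): n₁ = 2326, n₀ = 3657, n = 5983; a·n₀/n = 858·3657/5983 = 524.4369; c·n₁/n = 824·2326/5983 = 320.3450
RR_MH = (158.8778 + 524.4369) / (110.6059 + 320.3450) = 683.3148 / 430.9509 = 1.58560

1.59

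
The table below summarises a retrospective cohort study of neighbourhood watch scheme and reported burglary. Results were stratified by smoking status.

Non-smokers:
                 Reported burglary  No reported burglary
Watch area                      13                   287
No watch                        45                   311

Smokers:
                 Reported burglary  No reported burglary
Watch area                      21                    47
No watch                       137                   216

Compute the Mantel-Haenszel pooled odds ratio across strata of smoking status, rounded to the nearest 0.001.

0.484

OR_MH = Σ(aᵢdᵢ/nᵢ) / Σ(bᵢcᵢ/nᵢ), where nᵢ is the stratum total.
Stratum 1 (Non-smokers): n = 656; a·d/n = 13·311/656 = 6.1631; b·c/n = 287·45/656 = 19.6875
Stratum 2 (Smokers): n = 421; a·d/n = 21·216/421 = 10.7743; b·c/n = 47·137/421 = 15.2945
OR_MH = (6.1631 + 10.7743) / (19.6875 + 15.2945) = 16.9375 / 34.9820 = 0.48418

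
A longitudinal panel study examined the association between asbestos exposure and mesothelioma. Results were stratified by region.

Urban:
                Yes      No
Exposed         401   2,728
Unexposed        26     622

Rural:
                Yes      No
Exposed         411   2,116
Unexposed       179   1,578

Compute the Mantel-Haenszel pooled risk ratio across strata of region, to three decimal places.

1.867

RR_MH = Σ(aᵢ·n₀ᵢ/nᵢ) / Σ(cᵢ·n₁ᵢ/nᵢ), with n₁ᵢ = aᵢ+bᵢ (exposed), n₀ᵢ = cᵢ+dᵢ (unexposed), nᵢ = n₁ᵢ+n₀ᵢ.
Stratum 1 (Urban): n₁ = 3129, n₀ = 648, n = 3777; a·n₀/n = 401·648/3777 = 68.7975; c·n₁/n = 26·3129/3777 = 21.5393
Stratum 2 (Rural): n₁ = 2527, n₀ = 1757, n = 4284; a·n₀/n = 411·1757/4284 = 168.5637; c·n₁/n = 179·2527/4284 = 105.5866
RR_MH = (68.7975 + 168.5637) / (21.5393 + 105.5866) = 237.3612 / 127.1259 = 1.86713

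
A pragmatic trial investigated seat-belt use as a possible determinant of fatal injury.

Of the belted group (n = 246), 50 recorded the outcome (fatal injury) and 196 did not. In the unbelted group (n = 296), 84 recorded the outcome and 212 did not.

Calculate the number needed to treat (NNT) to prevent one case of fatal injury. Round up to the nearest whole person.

13

Risk in treated group = 50/246 = 0.20325; risk in control = 84/296 = 0.28378.
Absolute risk reduction = 0.28378 − 0.20325 = 0.08053
NNT = 1 / ARR = 1 / 0.08053 = 12.417 → round up → 13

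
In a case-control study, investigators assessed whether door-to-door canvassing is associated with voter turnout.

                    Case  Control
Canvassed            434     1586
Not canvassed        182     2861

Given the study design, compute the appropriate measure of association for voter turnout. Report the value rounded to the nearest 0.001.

4.302

Cells: a = 434, b = 1586, c = 182, d = 2861.
This is a case-control study: participants were sampled on outcome status, so risks in the source population cannot be estimated directly — relative risk is not valid here. The odds ratio is the appropriate measure.
OR = (a·d)/(b·c) = (434 × 2861) / (1586 × 182) = 1241674 / 288652 = 4.30163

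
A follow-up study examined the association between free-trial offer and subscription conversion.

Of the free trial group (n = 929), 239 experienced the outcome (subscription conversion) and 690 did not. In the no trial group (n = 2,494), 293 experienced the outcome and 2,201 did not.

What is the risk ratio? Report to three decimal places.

2.190

From the description: a = 239, b = 690, c = 293, d = 2201.
Risk in exposed = 239/929 = 0.25727; risk in unexposed = 293/2494 = 0.11748.
RR = 0.25727 / 0.11748 = 2.18983
The risk among the exposed is 2.19 times that among the unexposed.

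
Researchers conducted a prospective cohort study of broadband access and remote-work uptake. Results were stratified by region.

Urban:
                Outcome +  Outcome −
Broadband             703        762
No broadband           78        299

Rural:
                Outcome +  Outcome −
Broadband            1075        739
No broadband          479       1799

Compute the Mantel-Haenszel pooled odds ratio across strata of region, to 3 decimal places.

4.940

OR_MH = Σ(aᵢdᵢ/nᵢ) / Σ(bᵢcᵢ/nᵢ), where nᵢ is the stratum total.
Stratum 1 (Urban): n = 1842; a·d/n = 703·299/1842 = 114.1135; b·c/n = 762·78/1842 = 32.2671
Stratum 2 (Rural): n = 4092; a·d/n = 1075·1799/4092 = 472.6112; b·c/n = 739·479/4092 = 86.5056
OR_MH = (114.1135 + 472.6112) / (32.2671 + 86.5056) = 586.7247 / 118.7727 = 4.93989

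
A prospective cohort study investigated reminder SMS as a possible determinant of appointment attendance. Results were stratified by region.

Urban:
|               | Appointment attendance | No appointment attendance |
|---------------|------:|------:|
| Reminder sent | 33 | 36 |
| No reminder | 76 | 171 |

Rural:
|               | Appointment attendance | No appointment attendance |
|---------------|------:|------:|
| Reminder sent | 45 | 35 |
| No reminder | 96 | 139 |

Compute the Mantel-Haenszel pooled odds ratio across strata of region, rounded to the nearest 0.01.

OR_MH = Σ(aᵢdᵢ/nᵢ) / Σ(bᵢcᵢ/nᵢ), where nᵢ is the stratum total.
Stratum 1 (Urban): n = 316; a·d/n = 33·171/316 = 17.8576; b·c/n = 36·76/316 = 8.6582
Stratum 2 (Rural): n = 315; a·d/n = 45·139/315 = 19.8571; b·c/n = 35·96/315 = 10.6667
OR_MH = (17.8576 + 19.8571) / (8.6582 + 10.6667) = 37.7147 / 19.3249 = 1.95161

1.95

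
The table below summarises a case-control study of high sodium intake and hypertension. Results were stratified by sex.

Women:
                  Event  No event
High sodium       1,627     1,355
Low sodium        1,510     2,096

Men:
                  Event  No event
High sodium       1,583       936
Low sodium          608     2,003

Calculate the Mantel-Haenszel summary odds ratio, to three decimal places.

2.694

OR_MH = Σ(aᵢdᵢ/nᵢ) / Σ(bᵢcᵢ/nᵢ), where nᵢ is the stratum total.
Stratum 1 (Women): n = 6588; a·d/n = 1627·2096/6588 = 517.6369; b·c/n = 1355·1510/6588 = 310.5723
Stratum 2 (Men): n = 5130; a·d/n = 1583·2003/5130 = 618.0797; b·c/n = 936·608/5130 = 110.9333
OR_MH = (517.6369 + 618.0797) / (310.5723 + 110.9333) = 1135.7166 / 421.5056 = 2.69443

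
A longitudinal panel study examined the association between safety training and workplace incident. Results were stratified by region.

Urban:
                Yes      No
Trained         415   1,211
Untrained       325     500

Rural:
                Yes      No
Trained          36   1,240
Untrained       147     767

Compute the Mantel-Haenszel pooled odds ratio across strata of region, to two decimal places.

OR_MH = Σ(aᵢdᵢ/nᵢ) / Σ(bᵢcᵢ/nᵢ), where nᵢ is the stratum total.
Stratum 1 (Urban): n = 2451; a·d/n = 415·500/2451 = 84.6593; b·c/n = 1211·325/2451 = 160.5773
Stratum 2 (Rural): n = 2190; a·d/n = 36·767/2190 = 12.6082; b·c/n = 1240·147/2190 = 83.2329
OR_MH = (84.6593 + 12.6082) / (160.5773 + 83.2329) = 97.2675 / 243.8102 = 0.39895

0.40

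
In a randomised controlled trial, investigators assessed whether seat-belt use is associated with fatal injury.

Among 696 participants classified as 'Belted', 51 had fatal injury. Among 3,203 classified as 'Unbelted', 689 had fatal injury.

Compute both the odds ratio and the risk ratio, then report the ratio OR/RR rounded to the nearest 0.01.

From the description: a = 51, b = 645, c = 689, d = 2514.
OR = (51·2514)/(645·689) = 128214/444405 = 0.28851
Risk in exposed = 51/696 = 0.07328; risk in unexposed = 689/3203 = 0.21511; RR = 0.34064
OR/RR = 0.28851 / 0.34064 = 0.84695
The outcome is not rare, so the OR lies further from 1 than the RR.

0.85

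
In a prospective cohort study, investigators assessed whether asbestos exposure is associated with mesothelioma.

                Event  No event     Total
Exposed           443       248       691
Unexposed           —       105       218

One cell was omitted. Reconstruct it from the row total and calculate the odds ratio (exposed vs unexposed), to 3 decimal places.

The missing cell is in the unexposed row: 218 − 105 = 113.
So a = 443, b = 248, c = 113, d = 105.
OR = (a·d)/(b·c) = (443 × 105) / (248 × 113) = 46515 / 28024 = 1.65983

1.660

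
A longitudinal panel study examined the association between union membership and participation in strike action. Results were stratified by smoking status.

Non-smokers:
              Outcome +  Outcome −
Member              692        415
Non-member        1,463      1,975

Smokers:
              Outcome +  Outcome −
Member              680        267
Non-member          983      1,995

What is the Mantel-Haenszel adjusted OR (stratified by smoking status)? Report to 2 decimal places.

OR_MH = Σ(aᵢdᵢ/nᵢ) / Σ(bᵢcᵢ/nᵢ), where nᵢ is the stratum total.
Stratum 1 (Non-smokers): n = 4545; a·d/n = 692·1975/4545 = 300.7041; b·c/n = 415·1463/4545 = 133.5853
Stratum 2 (Smokers): n = 3925; a·d/n = 680·1995/3925 = 345.6306; b·c/n = 267·983/3925 = 66.8690
OR_MH = (300.7041 + 345.6306) / (133.5853 + 66.8690) = 646.3346 / 200.4543 = 3.22435

3.22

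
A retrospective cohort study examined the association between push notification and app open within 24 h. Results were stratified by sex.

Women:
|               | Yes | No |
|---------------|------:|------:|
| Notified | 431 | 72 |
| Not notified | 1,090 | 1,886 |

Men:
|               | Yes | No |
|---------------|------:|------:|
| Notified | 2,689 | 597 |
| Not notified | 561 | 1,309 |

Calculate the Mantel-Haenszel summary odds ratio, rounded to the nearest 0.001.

10.471

OR_MH = Σ(aᵢdᵢ/nᵢ) / Σ(bᵢcᵢ/nᵢ), where nᵢ is the stratum total.
Stratum 1 (Women): n = 3479; a·d/n = 431·1886/3479 = 233.6493; b·c/n = 72·1090/3479 = 22.5582
Stratum 2 (Men): n = 5156; a·d/n = 2689·1309/5156 = 682.6806; b·c/n = 597·561/5156 = 64.9567
OR_MH = (233.6493 + 682.6806) / (22.5582 + 64.9567) = 916.3299 / 87.5150 = 10.47055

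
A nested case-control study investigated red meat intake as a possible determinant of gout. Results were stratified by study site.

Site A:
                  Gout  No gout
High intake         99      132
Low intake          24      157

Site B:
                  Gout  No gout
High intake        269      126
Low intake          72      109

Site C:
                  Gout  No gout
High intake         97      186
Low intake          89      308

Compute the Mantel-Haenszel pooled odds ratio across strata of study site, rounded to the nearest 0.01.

2.77

OR_MH = Σ(aᵢdᵢ/nᵢ) / Σ(bᵢcᵢ/nᵢ), where nᵢ is the stratum total.
Stratum 1 (Site A): n = 412; a·d/n = 99·157/412 = 37.7257; b·c/n = 132·24/412 = 7.6893
Stratum 2 (Site B): n = 576; a·d/n = 269·109/576 = 50.9045; b·c/n = 126·72/576 = 15.7500
Stratum 3 (Site C): n = 680; a·d/n = 97·308/680 = 43.9353; b·c/n = 186·89/680 = 24.3441
OR_MH = (37.7257 + 50.9045 + 43.9353) / (7.6893 + 15.7500 + 24.3441) = 132.5655 / 47.7834 = 2.77430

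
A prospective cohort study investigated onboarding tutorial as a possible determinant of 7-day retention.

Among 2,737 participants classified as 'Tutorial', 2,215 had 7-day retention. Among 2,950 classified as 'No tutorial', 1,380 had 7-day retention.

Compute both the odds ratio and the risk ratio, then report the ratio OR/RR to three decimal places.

2.790

From the description: a = 2215, b = 522, c = 1380, d = 1570.
OR = (2215·1570)/(522·1380) = 3477550/720360 = 4.82752
Risk in exposed = 2215/2737 = 0.80928; risk in unexposed = 1380/2950 = 0.46780; RR = 1.72998
OR/RR = 4.82752 / 1.72998 = 2.79050
The outcome is not rare, so the OR lies further from 1 than the RR.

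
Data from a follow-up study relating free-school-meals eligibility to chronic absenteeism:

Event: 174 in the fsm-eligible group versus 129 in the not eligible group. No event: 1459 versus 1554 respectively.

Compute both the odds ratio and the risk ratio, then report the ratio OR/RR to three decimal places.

From the description: a = 174, b = 1459, c = 129, d = 1554.
OR = (174·1554)/(1459·129) = 270396/188211 = 1.43666
Risk in exposed = 174/1633 = 0.10655; risk in unexposed = 129/1683 = 0.07665; RR = 1.39014
OR/RR = 1.43666 / 1.39014 = 1.03347
The outcome is not rare, so the OR lies further from 1 than the RR.

1.033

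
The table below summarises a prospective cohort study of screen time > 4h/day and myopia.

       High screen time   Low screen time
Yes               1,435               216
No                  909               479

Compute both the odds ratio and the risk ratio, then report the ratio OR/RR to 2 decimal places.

1.78

Reading the table with exposure as columns: a = 1435 (High screen time, case), b = 909 (High screen time, non-case), c = 216 (Low screen time, case), d = 479.
OR = (1435·479)/(909·216) = 687365/196344 = 3.50082
Risk in exposed = 1435/2344 = 0.61220; risk in unexposed = 216/695 = 0.31079; RR = 1.96981
OR/RR = 3.50082 / 1.96981 = 1.77723
The outcome is not rare, so the OR lies further from 1 than the RR.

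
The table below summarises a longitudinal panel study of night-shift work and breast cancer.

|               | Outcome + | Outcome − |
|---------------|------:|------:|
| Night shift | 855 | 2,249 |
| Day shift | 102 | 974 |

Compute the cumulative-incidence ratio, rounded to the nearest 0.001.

Cells: a = 855, b = 2249, c = 102, d = 974.
Risk in exposed = 855/3104 = 0.27545; risk in unexposed = 102/1076 = 0.09480.
RR = 0.27545 / 0.09480 = 2.90574
The risk among the exposed is 2.91 times that among the unexposed.

2.906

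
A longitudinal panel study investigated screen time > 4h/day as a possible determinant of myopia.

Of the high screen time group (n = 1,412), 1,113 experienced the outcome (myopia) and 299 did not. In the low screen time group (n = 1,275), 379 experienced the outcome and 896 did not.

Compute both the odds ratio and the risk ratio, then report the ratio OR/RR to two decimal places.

From the description: a = 1113, b = 299, c = 379, d = 896.
OR = (1113·896)/(299·379) = 997248/113321 = 8.80020
Risk in exposed = 1113/1412 = 0.78824; risk in unexposed = 379/1275 = 0.29725; RR = 2.65174
OR/RR = 8.80020 / 2.65174 = 3.31865
The outcome is not rare, so the OR lies further from 1 than the RR.

3.32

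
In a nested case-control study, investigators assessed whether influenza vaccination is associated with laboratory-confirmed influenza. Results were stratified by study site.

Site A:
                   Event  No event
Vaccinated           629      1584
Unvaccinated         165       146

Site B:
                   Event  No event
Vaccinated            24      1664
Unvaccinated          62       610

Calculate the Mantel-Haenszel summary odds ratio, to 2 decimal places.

0.29

OR_MH = Σ(aᵢdᵢ/nᵢ) / Σ(bᵢcᵢ/nᵢ), where nᵢ is the stratum total.
Stratum 1 (Site A): n = 2524; a·d/n = 629·146/2524 = 36.3843; b·c/n = 1584·165/2524 = 103.5499
Stratum 2 (Site B): n = 2360; a·d/n = 24·610/2360 = 6.2034; b·c/n = 1664·62/2360 = 43.7153
OR_MH = (36.3843 + 6.2034) / (103.5499 + 43.7153) = 42.5877 / 147.2652 = 0.28919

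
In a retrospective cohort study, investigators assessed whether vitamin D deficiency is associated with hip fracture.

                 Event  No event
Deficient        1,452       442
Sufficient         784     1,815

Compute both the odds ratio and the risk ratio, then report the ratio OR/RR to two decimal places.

2.99

Cells: a = 1452, b = 442, c = 784, d = 1815.
OR = (1452·1815)/(442·784) = 2635380/346528 = 7.60510
Risk in exposed = 1452/1894 = 0.76663; risk in unexposed = 784/2599 = 0.30165; RR = 2.54142
OR/RR = 7.60510 / 2.54142 = 2.99246
The outcome is not rare, so the OR lies further from 1 than the RR.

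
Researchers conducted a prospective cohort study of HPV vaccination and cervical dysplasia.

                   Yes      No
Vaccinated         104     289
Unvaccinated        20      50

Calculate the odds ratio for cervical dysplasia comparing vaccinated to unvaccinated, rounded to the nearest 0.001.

Cells: a = 104, b = 289, c = 20, d = 50.
OR = (a·d)/(b·c) = (104 × 50) / (289 × 20) = 5200 / 5780 = 0.89965
Exposure is associated with lower odds of cervical dysplasia (OR = 0.90 < 1).

0.900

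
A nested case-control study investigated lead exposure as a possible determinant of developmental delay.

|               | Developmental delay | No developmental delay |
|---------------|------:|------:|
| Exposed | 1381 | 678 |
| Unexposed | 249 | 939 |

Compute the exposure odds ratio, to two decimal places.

Cells: a = 1381, b = 678, c = 249, d = 939.
OR = (a·d)/(b·c) = (1381 × 939) / (678 × 249) = 1296759 / 168822 = 7.68122
The odds of developmental delay are about 7.68 times as high in the exposed group.

7.68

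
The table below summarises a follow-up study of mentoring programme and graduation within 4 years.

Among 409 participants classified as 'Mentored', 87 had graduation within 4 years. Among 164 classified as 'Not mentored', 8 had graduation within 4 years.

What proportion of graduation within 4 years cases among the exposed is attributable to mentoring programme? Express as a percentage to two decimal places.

From the description: a = 87, b = 322, c = 8, d = 156.
Risk in exposed = 87/409 = 0.21271; risk in unexposed = 8/164 = 0.04878.
RR = 0.21271/0.04878 = 4.36064
AR% = (RR − 1)/RR × 100 = (4.36064 − 1)/4.36064 × 100 = 77.0676%

77.07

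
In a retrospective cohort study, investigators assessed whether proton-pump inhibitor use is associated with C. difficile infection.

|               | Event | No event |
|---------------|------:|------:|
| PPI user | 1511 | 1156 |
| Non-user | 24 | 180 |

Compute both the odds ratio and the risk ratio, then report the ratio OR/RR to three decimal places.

2.036

Cells: a = 1511, b = 1156, c = 24, d = 180.
OR = (1511·180)/(1156·24) = 271980/27744 = 9.80320
Risk in exposed = 1511/2667 = 0.56655; risk in unexposed = 24/204 = 0.11765; RR = 4.81571
OR/RR = 9.80320 / 4.81571 = 2.03567
The outcome is not rare, so the OR lies further from 1 than the RR.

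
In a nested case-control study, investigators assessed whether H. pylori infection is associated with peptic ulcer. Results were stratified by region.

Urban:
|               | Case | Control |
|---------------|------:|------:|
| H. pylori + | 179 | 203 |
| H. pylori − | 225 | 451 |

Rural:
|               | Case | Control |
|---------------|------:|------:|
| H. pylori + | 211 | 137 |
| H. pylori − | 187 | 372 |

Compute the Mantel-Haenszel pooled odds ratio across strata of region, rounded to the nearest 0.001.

OR_MH = Σ(aᵢdᵢ/nᵢ) / Σ(bᵢcᵢ/nᵢ), where nᵢ is the stratum total.
Stratum 1 (Urban): n = 1058; a·d/n = 179·451/1058 = 76.3034; b·c/n = 203·225/1058 = 43.1711
Stratum 2 (Rural): n = 907; a·d/n = 211·372/907 = 86.5402; b·c/n = 137·187/907 = 28.2459
OR_MH = (76.3034 + 86.5402) / (43.1711 + 28.2459) = 162.8436 / 71.4169 = 2.28018

2.280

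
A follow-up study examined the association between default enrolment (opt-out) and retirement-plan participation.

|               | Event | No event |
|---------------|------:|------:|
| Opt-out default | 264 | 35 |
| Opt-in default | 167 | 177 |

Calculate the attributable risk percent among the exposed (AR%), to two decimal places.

45.02

Cells: a = 264, b = 35, c = 167, d = 177.
Risk in exposed = 264/299 = 0.88294; risk in unexposed = 167/344 = 0.48547.
RR = 0.88294/0.48547 = 1.81876
AR% = (RR − 1)/RR × 100 = (1.81876 − 1)/1.81876 × 100 = 45.0174%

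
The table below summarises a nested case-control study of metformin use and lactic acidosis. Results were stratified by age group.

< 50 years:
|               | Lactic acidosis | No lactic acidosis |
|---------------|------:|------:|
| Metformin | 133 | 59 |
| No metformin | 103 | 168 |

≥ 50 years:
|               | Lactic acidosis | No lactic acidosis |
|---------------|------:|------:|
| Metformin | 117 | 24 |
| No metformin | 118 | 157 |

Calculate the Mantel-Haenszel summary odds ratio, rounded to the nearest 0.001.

4.636

OR_MH = Σ(aᵢdᵢ/nᵢ) / Σ(bᵢcᵢ/nᵢ), where nᵢ is the stratum total.
Stratum 1 (< 50 years): n = 463; a·d/n = 133·168/463 = 48.2592; b·c/n = 59·103/463 = 13.1253
Stratum 2 (≥ 50 years): n = 416; a·d/n = 117·157/416 = 44.1562; b·c/n = 24·118/416 = 6.8077
OR_MH = (48.2592 + 44.1562) / (13.1253 + 6.8077) = 92.4154 / 19.9330 = 4.63631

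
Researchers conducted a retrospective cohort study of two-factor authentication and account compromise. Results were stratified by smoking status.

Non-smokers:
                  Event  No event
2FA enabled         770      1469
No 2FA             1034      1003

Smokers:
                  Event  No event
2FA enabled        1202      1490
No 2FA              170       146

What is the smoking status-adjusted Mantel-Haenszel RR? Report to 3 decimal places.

RR_MH = Σ(aᵢ·n₀ᵢ/nᵢ) / Σ(cᵢ·n₁ᵢ/nᵢ), with n₁ᵢ = aᵢ+bᵢ (exposed), n₀ᵢ = cᵢ+dᵢ (unexposed), nᵢ = n₁ᵢ+n₀ᵢ.
Stratum 1 (Non-smokers): n₁ = 2239, n₀ = 2037, n = 4276; a·n₀/n = 770·2037/4276 = 366.8124; c·n₁/n = 1034·2239/4276 = 541.4233
Stratum 2 (Smokers): n₁ = 2692, n₀ = 316, n = 3008; a·n₀/n = 1202·316/3008 = 126.2739; c·n₁/n = 170·2692/3008 = 152.1410
RR_MH = (366.8124 + 126.2739) / (541.4233 + 152.1410) = 493.0864 / 693.5643 = 0.71095

0.711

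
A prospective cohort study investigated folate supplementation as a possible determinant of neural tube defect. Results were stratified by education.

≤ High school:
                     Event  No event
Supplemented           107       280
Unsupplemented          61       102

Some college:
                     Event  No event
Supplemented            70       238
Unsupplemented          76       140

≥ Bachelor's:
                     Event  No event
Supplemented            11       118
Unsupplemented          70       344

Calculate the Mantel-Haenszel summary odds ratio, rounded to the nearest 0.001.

0.563

OR_MH = Σ(aᵢdᵢ/nᵢ) / Σ(bᵢcᵢ/nᵢ), where nᵢ is the stratum total.
Stratum 1 (≤ High school): n = 550; a·d/n = 107·102/550 = 19.8436; b·c/n = 280·61/550 = 31.0545
Stratum 2 (Some college): n = 524; a·d/n = 70·140/524 = 18.7023; b·c/n = 238·76/524 = 34.5191
Stratum 3 (≥ Bachelor's): n = 543; a·d/n = 11·344/543 = 6.9687; b·c/n = 118·70/543 = 15.2118
OR_MH = (19.8436 + 18.7023 + 6.9687) / (31.0545 + 34.5191 + 15.2118) = 45.5146 / 80.7854 = 0.56340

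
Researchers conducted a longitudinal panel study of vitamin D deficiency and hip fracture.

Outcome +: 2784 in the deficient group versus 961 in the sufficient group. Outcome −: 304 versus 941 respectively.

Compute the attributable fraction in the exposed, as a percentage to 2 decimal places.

From the description: a = 2784, b = 304, c = 961, d = 941.
Risk in exposed = 2784/3088 = 0.90155; risk in unexposed = 961/1902 = 0.50526.
RR = 0.90155/0.50526 = 1.78435
AR% = (RR − 1)/RR × 100 = (1.78435 − 1)/1.78435 × 100 = 43.9571%

43.96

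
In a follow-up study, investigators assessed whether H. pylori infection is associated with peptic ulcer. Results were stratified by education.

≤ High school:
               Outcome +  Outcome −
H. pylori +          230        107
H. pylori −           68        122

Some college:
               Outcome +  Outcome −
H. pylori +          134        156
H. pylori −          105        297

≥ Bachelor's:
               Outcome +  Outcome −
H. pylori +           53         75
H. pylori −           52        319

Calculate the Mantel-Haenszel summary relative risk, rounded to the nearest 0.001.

RR_MH = Σ(aᵢ·n₀ᵢ/nᵢ) / Σ(cᵢ·n₁ᵢ/nᵢ), with n₁ᵢ = aᵢ+bᵢ (exposed), n₀ᵢ = cᵢ+dᵢ (unexposed), nᵢ = n₁ᵢ+n₀ᵢ.
Stratum 1 (≤ High school): n₁ = 337, n₀ = 190, n = 527; a·n₀/n = 230·190/527 = 82.9222; c·n₁/n = 68·337/527 = 43.4839
Stratum 2 (Some college): n₁ = 290, n₀ = 402, n = 692; a·n₀/n = 134·402/692 = 77.8439; c·n₁/n = 105·290/692 = 44.0029
Stratum 3 (≥ Bachelor's): n₁ = 128, n₀ = 371, n = 499; a·n₀/n = 53·371/499 = 39.4048; c·n₁/n = 52·128/499 = 13.3387
RR_MH = (82.9222 + 77.8439 + 39.4048) / (43.4839 + 44.0029 + 13.3387) = 200.1709 / 100.8254 = 1.98532

1.985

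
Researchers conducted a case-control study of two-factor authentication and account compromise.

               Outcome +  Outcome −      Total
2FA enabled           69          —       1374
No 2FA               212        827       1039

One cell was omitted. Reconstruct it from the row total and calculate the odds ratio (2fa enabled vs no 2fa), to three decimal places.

The missing cell is in the exposed row: 1374 − 69 = 1305.
So a = 69, b = 1305, c = 212, d = 827.
OR = (a·d)/(b·c) = (69 × 827) / (1305 × 212) = 57063 / 276660 = 0.20626

0.206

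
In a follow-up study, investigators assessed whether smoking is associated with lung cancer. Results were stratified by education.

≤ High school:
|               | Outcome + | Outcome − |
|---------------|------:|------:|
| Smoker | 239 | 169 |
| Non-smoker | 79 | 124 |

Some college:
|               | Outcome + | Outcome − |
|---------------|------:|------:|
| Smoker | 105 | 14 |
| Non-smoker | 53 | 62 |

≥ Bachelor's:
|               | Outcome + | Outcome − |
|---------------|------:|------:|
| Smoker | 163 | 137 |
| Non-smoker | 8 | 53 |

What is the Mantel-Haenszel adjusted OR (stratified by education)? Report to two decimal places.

OR_MH = Σ(aᵢdᵢ/nᵢ) / Σ(bᵢcᵢ/nᵢ), where nᵢ is the stratum total.
Stratum 1 (≤ High school): n = 611; a·d/n = 239·124/611 = 48.5041; b·c/n = 169·79/611 = 21.8511
Stratum 2 (Some college): n = 234; a·d/n = 105·62/234 = 27.8205; b·c/n = 14·53/234 = 3.1709
Stratum 3 (≥ Bachelor's): n = 361; a·d/n = 163·53/361 = 23.9307; b·c/n = 137·8/361 = 3.0360
OR_MH = (48.5041 + 27.8205 + 23.9307) / (21.8511 + 3.1709 + 3.0360) = 100.2554 / 28.0580 = 3.57314

3.57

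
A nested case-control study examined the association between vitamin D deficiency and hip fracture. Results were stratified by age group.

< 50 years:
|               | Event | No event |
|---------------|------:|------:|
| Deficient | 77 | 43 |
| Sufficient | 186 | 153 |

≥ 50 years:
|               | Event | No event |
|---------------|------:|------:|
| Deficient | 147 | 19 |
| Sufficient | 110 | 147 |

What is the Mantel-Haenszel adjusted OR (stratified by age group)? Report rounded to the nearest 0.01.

3.43

OR_MH = Σ(aᵢdᵢ/nᵢ) / Σ(bᵢcᵢ/nᵢ), where nᵢ is the stratum total.
Stratum 1 (< 50 years): n = 459; a·d/n = 77·153/459 = 25.6667; b·c/n = 43·186/459 = 17.4248
Stratum 2 (≥ 50 years): n = 423; a·d/n = 147·147/423 = 51.0851; b·c/n = 19·110/423 = 4.9409
OR_MH = (25.6667 + 51.0851) / (17.4248 + 4.9409) = 76.7518 / 22.3657 = 3.43167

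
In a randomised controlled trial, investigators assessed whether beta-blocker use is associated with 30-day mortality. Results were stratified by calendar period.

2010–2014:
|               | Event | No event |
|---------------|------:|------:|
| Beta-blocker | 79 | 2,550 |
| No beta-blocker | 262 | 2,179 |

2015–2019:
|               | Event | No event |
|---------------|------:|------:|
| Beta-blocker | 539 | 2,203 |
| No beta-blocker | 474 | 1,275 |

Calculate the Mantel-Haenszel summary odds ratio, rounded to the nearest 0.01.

0.51

OR_MH = Σ(aᵢdᵢ/nᵢ) / Σ(bᵢcᵢ/nᵢ), where nᵢ is the stratum total.
Stratum 1 (2010–2014): n = 5070; a·d/n = 79·2179/5070 = 33.9529; b·c/n = 2550·262/5070 = 131.7751
Stratum 2 (2015–2019): n = 4491; a·d/n = 539·1275/4491 = 153.0227; b·c/n = 2203·474/4491 = 232.5144
OR_MH = (33.9529 + 153.0227) / (131.7751 + 232.5144) = 186.9756 / 364.2895 = 0.51326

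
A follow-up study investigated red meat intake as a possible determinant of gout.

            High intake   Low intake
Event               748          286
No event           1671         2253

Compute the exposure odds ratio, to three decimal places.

3.526

Reading the table with exposure as columns: a = 748 (High intake, case), b = 1671 (High intake, non-case), c = 286 (Low intake, case), d = 2253.
OR = (a·d)/(b·c) = (748 × 2253) / (1671 × 286) = 1685244 / 477906 = 3.52631
The odds of gout are about 3.53 times as high in the high intake group.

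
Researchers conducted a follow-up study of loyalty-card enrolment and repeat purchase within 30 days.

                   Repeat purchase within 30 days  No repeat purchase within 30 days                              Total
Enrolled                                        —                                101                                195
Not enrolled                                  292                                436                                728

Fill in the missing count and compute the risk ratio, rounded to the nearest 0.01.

The missing cell is in the exposed row: 195 − 101 = 94.
So a = 94, b = 101, c = 292, d = 436.
RR = [a/(a+b)] / [c/(c+d)] = (94/195) / (292/728) = 0.48205/0.40110 = 1.20183

1.20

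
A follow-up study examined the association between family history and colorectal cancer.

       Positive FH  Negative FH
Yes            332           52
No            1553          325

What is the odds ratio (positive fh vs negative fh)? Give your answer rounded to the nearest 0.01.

Reading the table with exposure as columns: a = 332 (Positive FH, case), b = 1553 (Positive FH, non-case), c = 52 (Negative FH, case), d = 325.
OR = (a·d)/(b·c) = (332 × 325) / (1553 × 52) = 107900 / 80756 = 1.33612
The odds of colorectal cancer are about 1.34 times as high in the positive fh group.

1.34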